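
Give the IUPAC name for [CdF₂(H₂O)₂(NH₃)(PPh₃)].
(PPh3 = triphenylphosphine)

amminediaquadifluoro(triphenylphosphine)cadmium(II)

There is no counter-ion, so the complex is neutral overall.
Ligand charges: 1×triphenylphosphine (neutral), 2×fluoro (-1 each), 1×ammine (neutral), 2×aqua (neutral); total -2. So Cd + (-2) = 0, giving Cd = +2.
Ligands are named alphabetically: ammine before aqua before fluoro before triphenylphosphine.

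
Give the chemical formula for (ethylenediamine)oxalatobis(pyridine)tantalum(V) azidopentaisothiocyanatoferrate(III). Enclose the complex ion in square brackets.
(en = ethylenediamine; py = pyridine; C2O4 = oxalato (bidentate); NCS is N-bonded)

[Ta(C2O4)(en)(py)2][Fe(N3)(NCS)5]

Cation [Ta…]: ligand charges -2, Ta(V) ⇒ ion charge 3+.
Anion [Fe…]: ligand charges -6, Fe(III) ⇒ ion charge 3−.
One 3+ cation balances one 3− anion.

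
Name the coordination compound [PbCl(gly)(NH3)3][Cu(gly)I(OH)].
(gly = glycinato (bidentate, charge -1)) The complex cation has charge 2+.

triamminechloro(glycinato)lead(IV) (glycinato)hydroxoiodocuprate(I)

Both ions are complex: the cation is named first with the plain metal name, the anion second with the -ate form; each ion's ligands are alphabetised independently.
The complex cation is given as 2+; its ligand charges sum to -2, so Pb = +4.
A 1:1 salt means the anion carries the equal and opposite charge, 2−.
Anion: ligand charges sum to -3; for the ion to be 2−, Cu = +1.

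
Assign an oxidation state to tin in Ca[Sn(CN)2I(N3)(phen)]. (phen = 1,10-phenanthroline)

+2

1 calcium outside the brackets (+2 each) → the complex ion is 2−.
Ligand charges: 2×CN = -2; 1×I = -1; 1×phen neutral; 1×N3 = -1; sum -4.
Sn + (-4) = 2− ⇒ Sn is +2.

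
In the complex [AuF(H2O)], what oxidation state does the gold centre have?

+1

No counter-ion: the bracketed complex is neutral.
Ligand charges: 1×H2O neutral; 1×F = -1; sum -1.
Au + (-1) = 0 ⇒ Au is +1.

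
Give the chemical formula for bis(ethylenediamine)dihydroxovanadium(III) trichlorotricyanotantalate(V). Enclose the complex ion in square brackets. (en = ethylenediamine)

[V(en)2(OH)2][TaCl3(CN)3]

Cation [V…]: ligand charges -2, V(III) ⇒ ion charge 1+.
Anion [Ta…]: ligand charges -6, Ta(V) ⇒ ion charge 1−.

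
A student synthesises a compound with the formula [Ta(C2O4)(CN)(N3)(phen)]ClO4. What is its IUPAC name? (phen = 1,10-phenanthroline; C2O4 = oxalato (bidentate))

The 1 perchlorate counter-ion carries a total charge of -1, so each complex ion is 1+.
Ligand charges: 1×1,10-phenanthroline (neutral), 1×azido (-1 each), 1×oxalato (-2 each), 1×cyano (-1 each); total -4. So Ta + (-4) = 1+, giving Ta = +5.
Ligands are named alphabetically: azido before cyano before oxalato before phenanthroline.

azidocyanooxalato(1,10-phenanthroline)tantalum(V) perchlorate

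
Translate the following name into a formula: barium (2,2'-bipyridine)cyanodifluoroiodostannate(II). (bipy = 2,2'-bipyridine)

Ba[Sn(bipy)(CN)F2I]

Ligands: 1 cyano (CN, -1), 2 fluoro (F, -1), 1 2,2'-bipyridine (bipy, neutral), 1 iodo (I, -1). Ligand charge sum = -4.
With Sn in oxidation state +2, the complex ion is [Sn...]^2−.
Charge balance with barium (+2) requires 1 complex ion per 1 barium.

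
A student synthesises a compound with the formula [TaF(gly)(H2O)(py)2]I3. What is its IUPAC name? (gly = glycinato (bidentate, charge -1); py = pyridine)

The 3 iodide counter-ions carry a total charge of -3, so each complex ion is 3+.
Ligand charges: 1×fluoro (-1 each), 1×glycinato (-1 each), 2×pyridine (neutral), 1×aqua (neutral); total -2. So Ta + (-2) = 3+, giving Ta = +5.
Ligands are named alphabetically: aqua before fluoro before glycinato before pyridine.

aquafluoro(glycinato)bis(pyridine)tantalum(V) iodide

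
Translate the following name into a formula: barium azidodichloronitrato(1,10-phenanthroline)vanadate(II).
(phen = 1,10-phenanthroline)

Ligands: 1 1,10-phenanthroline (phen, neutral), 1 nitrato (NO3, -1), 2 chloro (Cl, -1), 1 azido (N3, -1). Ligand charge sum = -4.
With V in oxidation state +2, the complex ion is [V...]^2−.
Charge balance with barium (+2) requires 1 complex ion per 1 barium.

Ba[VCl2(N3)(NO3)(phen)]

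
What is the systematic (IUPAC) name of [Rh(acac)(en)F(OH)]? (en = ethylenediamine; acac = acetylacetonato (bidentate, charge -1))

(acetylacetonato)(ethylenediamine)fluorohydroxorhodium(III)

There is no counter-ion, so the complex is neutral overall.
Ligand charges: 1×fluoro (-1 each), 1×ethylenediamine (neutral), 1×acetylacetonato (-1 each), 1×hydroxo (-1 each); total -3. So Rh + (-3) = 0, giving Rh = +3.
Ligands are named alphabetically: acetylacetonato before ethylenediamine before fluoro before hydroxo.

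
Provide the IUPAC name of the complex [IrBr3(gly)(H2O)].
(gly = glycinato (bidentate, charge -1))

aquatribromo(glycinato)iridium(IV)

There is no counter-ion, so the complex is neutral overall.
Ligand charges: 1×glycinato (-1 each), 3×bromo (-1 each), 1×aqua (neutral); total -4. So Ir + (-4) = 0, giving Ir = +4.
Ligands are named alphabetically: aqua before bromo before glycinato.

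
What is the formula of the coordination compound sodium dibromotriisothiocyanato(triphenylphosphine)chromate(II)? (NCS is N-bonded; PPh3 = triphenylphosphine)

Na3[CrBr2(NCS)3(PPh3)]

Ligands: 3 isothiocyanato (NCS, -1), 1 triphenylphosphine (PPh3, neutral), 2 bromo (Br, -1). Ligand charge sum = -5.
Charge balance with sodium (+1) requires 1 complex ion per 3 sodium.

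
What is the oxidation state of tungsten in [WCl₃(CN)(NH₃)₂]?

+4

No counter-ion: the bracketed complex is neutral.
Ligand charges: 1×CN = -1; 2×NH3 neutral; 3×Cl = -3; sum -4.
W + (-4) = 0 ⇒ W is +4.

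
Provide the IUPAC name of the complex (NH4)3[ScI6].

The 3 ammonium counter-ions carry a total charge of +3, so each complex ion is 3−.
Ligand charges: 6×iodo (-1 each); total -6. So Sc + (-6) = 3−, giving Sc = +3.
The complex ion is anionic, so scandium takes the -ate form scandate(III).

ammonium hexaiodoscandate(III)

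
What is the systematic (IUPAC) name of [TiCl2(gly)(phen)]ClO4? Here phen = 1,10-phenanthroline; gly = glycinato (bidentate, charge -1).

dichloro(glycinato)(1,10-phenanthroline)titanium(IV) perchlorate

The 1 perchlorate counter-ion carries a total charge of -1, so each complex ion is 1+.
Ligand charges: 1×1,10-phenanthroline (neutral), 1×glycinato (-1 each), 2×chloro (-1 each); total -3. So Ti + (-3) = 1+, giving Ti = +4.
Ligands are named alphabetically: chloro before glycinato before phenanthroline.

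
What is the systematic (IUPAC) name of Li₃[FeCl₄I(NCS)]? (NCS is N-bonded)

lithium tetrachloroiodoisothiocyanatoferrate(III)

The 3 lithium counter-ions carry a total charge of +3, so each complex ion is 3−.
Ligand charges: 1×iodo (-1 each), 1×isothiocyanato (-1 each), 4×chloro (-1 each); total -6. So Fe + (-6) = 3−, giving Fe = +3.
Ligands are named alphabetically: chloro before iodo before isothiocyanato.
The complex ion is anionic, so iron takes the -ate form ferrate(III).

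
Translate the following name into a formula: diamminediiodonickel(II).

Ligands: 2 iodo (I, -1), 2 ammine (NH3, neutral). Ligand charge sum = -2.
With Ni in oxidation state +2, the complex ion is [Ni...].

[NiI2(NH3)2]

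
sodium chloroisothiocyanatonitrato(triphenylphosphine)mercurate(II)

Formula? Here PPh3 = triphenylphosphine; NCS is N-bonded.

Ligands: 1 triphenylphosphine (PPh3, neutral), 1 isothiocyanato (NCS, -1), 1 chloro (Cl, -1), 1 nitrato (NO3, -1). Ligand charge sum = -3.
Charge balance with sodium (+1) requires 1 complex ion per 1 sodium.

Na[HgCl(NCS)(NO3)(PPh3)]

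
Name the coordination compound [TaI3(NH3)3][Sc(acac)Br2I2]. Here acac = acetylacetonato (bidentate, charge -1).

triamminetriiodotantalum(V) (acetylacetonato)dibromodiiodoscandate(III)

Both ions are complex: the cation is named first with the plain metal name, the anion second with the -ate form; each ion's ligands are alphabetised independently.
Scandium is always +3 in its complexes; the anion's ligand charges sum to -5, so the complex anion is 2−.
A 1:1 salt means the cation carries the equal and opposite charge, 2+.
Cation: ligand charges sum to -3; for the ion to be 2+, Ta = +5.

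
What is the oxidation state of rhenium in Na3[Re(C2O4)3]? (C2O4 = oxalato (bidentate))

3 sodium outside the brackets (+1 each) → the complex ion is 3−.
Ligand charges: 3×C2O4 = -6; sum -6.
Re + (-6) = 3− ⇒ Re is +3.

+3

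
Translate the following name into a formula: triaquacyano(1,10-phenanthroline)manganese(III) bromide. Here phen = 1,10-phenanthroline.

[Mn(CN)(H2O)3(phen)]Br2

Ligands: 3 aqua (H2O, neutral), 1 1,10-phenanthroline (phen, neutral), 1 cyano (CN, -1). Ligand charge sum = -1.
Charge balance with bromide (-1) requires 1 complex ion per 2 bromide.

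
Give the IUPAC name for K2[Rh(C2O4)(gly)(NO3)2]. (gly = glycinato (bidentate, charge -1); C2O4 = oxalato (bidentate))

The 2 potassium counter-ions carry a total charge of +2, so each complex ion is 2−.
Ligand charges: 2×nitrato (-1 each), 1×glycinato (-1 each), 1×oxalato (-2 each); total -5. So Rh + (-5) = 2−, giving Rh = +3.
Ligands are named alphabetically: glycinato before nitrato before oxalato.
The complex ion is anionic, so rhodium takes the -ate form rhodate(III).

potassium (glycinato)dinitratooxalatorhodate(III)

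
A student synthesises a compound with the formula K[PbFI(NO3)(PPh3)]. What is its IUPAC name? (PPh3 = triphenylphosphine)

potassium fluoroiodonitrato(triphenylphosphine)plumbate(II)

The 1 potassium counter-ion carries a total charge of +1, so each complex ion is 1−.
Ligand charges: 1×fluoro (-1 each), 1×triphenylphosphine (neutral), 1×nitrato (-1 each), 1×iodo (-1 each); total -3. So Pb + (-3) = 1−, giving Pb = +2.
Ligands are named alphabetically: fluoro before iodo before nitrato before triphenylphosphine.
The complex ion is anionic, so lead takes the -ate form plumbate(II).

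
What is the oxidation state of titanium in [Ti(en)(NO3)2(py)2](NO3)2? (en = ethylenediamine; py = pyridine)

2 nitrate outside the brackets (-1 each) → the complex ion is 2+.
Ligand charges: 1×en neutral; 2×NO3 = -2; 2×py neutral; sum -2.
Ti + (-2) = 2+ ⇒ Ti is +4.

+4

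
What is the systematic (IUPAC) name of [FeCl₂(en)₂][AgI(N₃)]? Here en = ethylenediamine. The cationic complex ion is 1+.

dichlorobis(ethylenediamine)iron(III) azidoiodoargentate(I)

The complex cation is given as 1+; its ligand charges sum to -2, so Fe = +3.
A 1:1 salt means the anion carries the equal and opposite charge, 1−.
Anion: ligand charges sum to -2; for the ion to be 1−, Ag = +1.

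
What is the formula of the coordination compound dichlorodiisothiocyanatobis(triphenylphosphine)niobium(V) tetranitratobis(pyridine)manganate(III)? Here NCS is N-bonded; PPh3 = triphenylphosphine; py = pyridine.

Cation [Nb…]: ligand charges -4, Nb(V) ⇒ ion charge 1+.
Anion [Mn…]: ligand charges -4, Mn(III) ⇒ ion charge 1−.

[NbCl2(NCS)2(PPh3)2][Mn(NO3)4(py)2]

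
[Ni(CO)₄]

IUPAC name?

There is no counter-ion, so the complex is neutral overall.
Ligand charges: 4×carbonyl (neutral); total 0. So Ni + (0) = 0, giving Ni = 0.

tetracarbonylnickel(0)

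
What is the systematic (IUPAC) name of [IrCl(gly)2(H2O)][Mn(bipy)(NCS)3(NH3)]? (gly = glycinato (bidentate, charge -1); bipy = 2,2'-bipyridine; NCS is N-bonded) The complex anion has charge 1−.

aquachlorobis(glycinato)iridium(IV) ammine(2,2'-bipyridine)triisothiocyanatomanganate(II)

Both ions are complex: the cation is named first with the plain metal name, the anion second with the -ate form; each ion's ligands are alphabetised independently.
The complex anion is given as 1−; its ligand charges sum to -3, so Mn = +2.
A 1:1 salt means the cation carries the equal and opposite charge, 1+.
Cation: ligand charges sum to -3; for the ion to be 1+, Ir = +4.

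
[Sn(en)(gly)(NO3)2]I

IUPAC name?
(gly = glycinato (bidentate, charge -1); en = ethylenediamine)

(ethylenediamine)(glycinato)dinitratotin(IV) iodide

The 1 iodide counter-ion carries a total charge of -1, so each complex ion is 1+.
Ligand charges: 2×nitrato (-1 each), 1×glycinato (-1 each), 1×ethylenediamine (neutral); total -3. So Sn + (-3) = 1+, giving Sn = +4.
Ligands are named alphabetically: ethylenediamine before glycinato before nitrato.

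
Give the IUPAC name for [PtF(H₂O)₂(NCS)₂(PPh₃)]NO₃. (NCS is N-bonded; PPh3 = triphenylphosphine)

The 1 nitrate counter-ion carries a total charge of -1, so each complex ion is 1+.
Ligand charges: 2×isothiocyanato (-1 each), 1×fluoro (-1 each), 1×triphenylphosphine (neutral), 2×aqua (neutral); total -3. So Pt + (-3) = 1+, giving Pt = +4.
Ligands are named alphabetically: aqua before fluoro before isothiocyanato before triphenylphosphine.

diaquafluorodiisothiocyanato(triphenylphosphine)platinum(IV) nitrate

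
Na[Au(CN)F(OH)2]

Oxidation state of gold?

1 sodium outside the brackets (+1 each) → the complex ion is 1−.
Ligand charges: 2×OH = -2; 1×CN = -1; 1×F = -1; sum -4.
Au + (-4) = 1− ⇒ Au is +3.

+3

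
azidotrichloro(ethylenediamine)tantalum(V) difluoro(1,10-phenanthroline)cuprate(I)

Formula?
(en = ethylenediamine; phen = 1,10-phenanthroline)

Cation [Ta…]: ligand charges -4, Ta(V) ⇒ ion charge 1+.
Anion [Cu…]: ligand charges -2, Cu(I) ⇒ ion charge 1−.
One 1+ cation balances one 1− anion.

[TaCl3(en)(N3)][CuF2(phen)]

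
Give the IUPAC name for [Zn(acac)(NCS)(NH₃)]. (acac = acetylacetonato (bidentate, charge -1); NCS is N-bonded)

(acetylacetonato)ammineisothiocyanatozinc(II)

There is no counter-ion, so the complex is neutral overall.
Ligand charges: 1×ammine (neutral), 1×acetylacetonato (-1 each), 1×isothiocyanato (-1 each); total -2. So Zn + (-2) = 0, giving Zn = +2.
Ligands are named alphabetically: acetylacetonato before ammine before isothiocyanato.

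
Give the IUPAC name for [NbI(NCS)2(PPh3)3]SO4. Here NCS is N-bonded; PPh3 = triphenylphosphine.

iododiisothiocyanatotris(triphenylphosphine)niobium(V) sulfate

The 1 sulfate counter-ion carries a total charge of -2, so each complex ion is 2+.
Ligand charges: 2×isothiocyanato (-1 each), 1×iodo (-1 each), 3×triphenylphosphine (neutral); total -3. So Nb + (-3) = 2+, giving Nb = +5.
Ligands are named alphabetically: iodo before isothiocyanato before triphenylphosphine.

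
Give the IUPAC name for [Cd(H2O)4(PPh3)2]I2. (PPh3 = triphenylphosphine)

The 2 iodide counter-ions carry a total charge of -2, so each complex ion is 2+.
Ligand charges: 4×aqua (neutral), 2×triphenylphosphine (neutral); total 0. So Cd + (0) = 2+, giving Cd = +2.
Ligands are named alphabetically: aqua before triphenylphosphine.

tetraaquabis(triphenylphosphine)cadmium(II) iodide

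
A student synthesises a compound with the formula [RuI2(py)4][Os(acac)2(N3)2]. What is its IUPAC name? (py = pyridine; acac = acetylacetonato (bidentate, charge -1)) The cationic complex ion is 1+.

diiodotetrakis(pyridine)ruthenium(III) bis(acetylacetonato)diazidoosmate(III)

Both ions are complex: the cation is named first with the plain metal name, the anion second with the -ate form; each ion's ligands are alphabetised independently.
The complex cation is given as 1+; its ligand charges sum to -2, so Ru = +3.
A 1:1 salt means the anion carries the equal and opposite charge, 1−.
Anion: ligand charges sum to -4; for the ion to be 1−, Os = +3.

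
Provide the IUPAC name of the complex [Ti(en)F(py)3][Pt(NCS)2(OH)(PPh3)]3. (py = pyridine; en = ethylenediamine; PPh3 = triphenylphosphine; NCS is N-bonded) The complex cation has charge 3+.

The complex cation is given as 3+; its ligand charges sum to -1, so Ti = +4.
With 3 anions per cation, each anion must be 3/3 = 1−.
Anion: ligand charges sum to -3; for the ion to be 1−, Pt = +2.

(ethylenediamine)fluorotris(pyridine)titanium(IV) hydroxodiisothiocyanato(triphenylphosphine)platinate(II)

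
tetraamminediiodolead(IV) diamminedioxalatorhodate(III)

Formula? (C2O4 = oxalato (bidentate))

Cation [Pb…]: ligand charges -2, Pb(IV) ⇒ ion charge 2+.
Anion [Rh…]: ligand charges -4, Rh(III) ⇒ ion charge 1−.
One 2+ cation requires 2 of the 1− anion.

[PbI2(NH3)4][Rh(C2O4)2(NH3)2]2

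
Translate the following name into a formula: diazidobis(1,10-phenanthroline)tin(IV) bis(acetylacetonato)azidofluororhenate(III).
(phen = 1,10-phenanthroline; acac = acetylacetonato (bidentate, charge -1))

[Sn(N3)2(phen)2][Re(acac)2F(N3)]2

Cation [Sn…]: ligand charges -2, Sn(IV) ⇒ ion charge 2+.
Anion [Re…]: ligand charges -4, Re(III) ⇒ ion charge 1−.
One 2+ cation requires 2 of the 1− anion.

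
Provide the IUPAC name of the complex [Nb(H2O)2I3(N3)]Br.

The 1 bromide counter-ion carries a total charge of -1, so each complex ion is 1+.
Ligand charges: 2×aqua (neutral), 3×iodo (-1 each), 1×azido (-1 each); total -4. So Nb + (-4) = 1+, giving Nb = +5.
Ligands are named alphabetically: aqua before azido before iodo.

diaquaazidotriiodoniobium(V) bromide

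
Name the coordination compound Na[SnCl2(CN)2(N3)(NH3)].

The 1 sodium counter-ion carries a total charge of +1, so each complex ion is 1−.
Ligand charges: 1×azido (-1 each), 2×chloro (-1 each), 1×ammine (neutral), 2×cyano (-1 each); total -5. So Sn + (-5) = 1−, giving Sn = +4.
The complex ion is anionic, so tin takes the -ate form stannate(IV).

sodium ammineazidodichlorodicyanostannate(IV)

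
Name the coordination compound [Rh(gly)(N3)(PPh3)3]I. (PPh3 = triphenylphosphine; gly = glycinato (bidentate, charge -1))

azido(glycinato)tris(triphenylphosphine)rhodium(III) iodide

The 1 iodide counter-ion carries a total charge of -1, so each complex ion is 1+.
Ligand charges: 3×triphenylphosphine (neutral), 1×glycinato (-1 each), 1×azido (-1 each); total -2. So Rh + (-2) = 1+, giving Rh = +3.
Ligands are named alphabetically: azido before glycinato before triphenylphosphine.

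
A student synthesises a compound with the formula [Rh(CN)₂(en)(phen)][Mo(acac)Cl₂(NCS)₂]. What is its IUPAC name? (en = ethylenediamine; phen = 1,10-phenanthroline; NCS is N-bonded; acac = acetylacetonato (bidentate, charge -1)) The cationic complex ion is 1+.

Both ions are complex: the cation is named first with the plain metal name, the anion second with the -ate form; each ion's ligands are alphabetised independently.
The complex cation is given as 1+; its ligand charges sum to -2, so Rh = +3.
A 1:1 salt means the anion carries the equal and opposite charge, 1−.
Anion: ligand charges sum to -5; for the ion to be 1−, Mo = +4.

dicyano(ethylenediamine)(1,10-phenanthroline)rhodium(III) (acetylacetonato)dichlorodiisothiocyanatomolybdate(IV)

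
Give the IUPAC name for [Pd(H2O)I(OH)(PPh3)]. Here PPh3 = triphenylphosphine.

There is no counter-ion, so the complex is neutral overall.
Ligand charges: 1×iodo (-1 each), 1×aqua (neutral), 1×triphenylphosphine (neutral), 1×hydroxo (-1 each); total -2. So Pd + (-2) = 0, giving Pd = +2.
Ligands are named alphabetically: aqua before hydroxo before iodo before triphenylphosphine.

aquahydroxoiodo(triphenylphosphine)palladium(II)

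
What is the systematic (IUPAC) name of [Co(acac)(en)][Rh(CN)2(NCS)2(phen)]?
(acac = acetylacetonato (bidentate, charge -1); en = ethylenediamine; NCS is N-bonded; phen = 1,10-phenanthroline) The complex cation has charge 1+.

(acetylacetonato)(ethylenediamine)cobalt(II) dicyanodiisothiocyanato(1,10-phenanthroline)rhodate(III)

The complex cation is given as 1+; its ligand charges sum to -1, so Co = +2.
A 1:1 salt means the anion carries the equal and opposite charge, 1−.
Anion: ligand charges sum to -4; for the ion to be 1−, Rh = +3.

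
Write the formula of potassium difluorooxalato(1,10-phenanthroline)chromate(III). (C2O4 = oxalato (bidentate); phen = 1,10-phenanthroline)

Ligands: 1 oxalato (C2O4, -2), 1 1,10-phenanthroline (phen, neutral), 2 fluoro (F, -1). Ligand charge sum = -4.
Charge balance with potassium (+1) requires 1 complex ion per 1 potassium.

K[Cr(C2O4)F2(phen)]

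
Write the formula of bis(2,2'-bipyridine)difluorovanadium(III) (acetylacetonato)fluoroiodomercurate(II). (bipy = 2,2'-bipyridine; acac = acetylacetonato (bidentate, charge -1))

Cation [V…]: ligand charges -2, V(III) ⇒ ion charge 1+.
Anion [Hg…]: ligand charges -3, Hg(II) ⇒ ion charge 1−.
One 1+ cation balances one 1− anion.

[V(bipy)2F2][Hg(acac)FI]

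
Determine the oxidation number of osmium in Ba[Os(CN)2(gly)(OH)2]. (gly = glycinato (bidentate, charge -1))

1 barium outside the brackets (+2 each) → the complex ion is 2−.
Ligand charges: 2×CN = -2; 2×OH = -2; 1×gly = -1; sum -5.
Os + (-5) = 2− ⇒ Os is +3.

+3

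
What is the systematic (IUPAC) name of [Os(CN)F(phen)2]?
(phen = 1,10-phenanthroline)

There is no counter-ion, so the complex is neutral overall.
Ligand charges: 1×fluoro (-1 each), 1×cyano (-1 each), 2×1,10-phenanthroline (neutral); total -2. So Os + (-2) = 0, giving Os = +2.
Ligands are named alphabetically: cyano before fluoro before phenanthroline.

cyanofluorobis(1,10-phenanthroline)osmium(II)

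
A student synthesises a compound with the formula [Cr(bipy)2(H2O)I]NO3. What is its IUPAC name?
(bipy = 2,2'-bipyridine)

The 1 nitrate counter-ion carries a total charge of -1, so each complex ion is 1+.
Ligand charges: 2×2,2'-bipyridine (neutral), 1×aqua (neutral), 1×iodo (-1 each); total -1. So Cr + (-1) = 1+, giving Cr = +2.
Ligands are named alphabetically: aqua before bipyridine before iodo.

aquabis(2,2'-bipyridine)iodochromium(II) nitrate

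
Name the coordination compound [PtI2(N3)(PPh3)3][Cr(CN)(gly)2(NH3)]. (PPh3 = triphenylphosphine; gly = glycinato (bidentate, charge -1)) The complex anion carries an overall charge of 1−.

The complex anion is given as 1−; its ligand charges sum to -3, so Cr = +2.
A 1:1 salt means the cation carries the equal and opposite charge, 1+.
Cation: ligand charges sum to -3; for the ion to be 1+, Pt = +4.

azidodiiodotris(triphenylphosphine)platinum(IV) amminecyanobis(glycinato)chromate(II)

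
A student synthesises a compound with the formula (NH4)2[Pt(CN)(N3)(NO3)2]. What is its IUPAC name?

ammonium azidocyanodinitratoplatinate(II)

The 2 ammonium counter-ions carry a total charge of +2, so each complex ion is 2−.
Ligand charges: 1×azido (-1 each), 2×nitrato (-1 each), 1×cyano (-1 each); total -4. So Pt + (-4) = 2−, giving Pt = +2.
Ligands are named alphabetically: azido before cyano before nitrato.
The complex ion is anionic, so platinum takes the -ate form platinate(II).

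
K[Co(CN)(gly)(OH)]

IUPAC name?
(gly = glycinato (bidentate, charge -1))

potassium cyano(glycinato)hydroxocobaltate(II)

The 1 potassium counter-ion carries a total charge of +1, so each complex ion is 1−.
Ligand charges: 1×glycinato (-1 each), 1×cyano (-1 each), 1×hydroxo (-1 each); total -3. So Co + (-3) = 1−, giving Co = +2.
Ligands are named alphabetically: cyano before glycinato before hydroxo.
The complex ion is anionic, so cobalt takes the -ate form cobaltate(II).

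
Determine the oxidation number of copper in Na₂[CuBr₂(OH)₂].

+2

2 sodium outside the brackets (+1 each) → the complex ion is 2−.
Ligand charges: 2×Br = -2; 2×OH = -2; sum -4.
Cu + (-4) = 2− ⇒ Cu is +2.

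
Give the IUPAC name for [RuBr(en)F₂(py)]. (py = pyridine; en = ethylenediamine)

There is no counter-ion, so the complex is neutral overall.
Ligand charges: 1×pyridine (neutral), 1×ethylenediamine (neutral), 1×bromo (-1 each), 2×fluoro (-1 each); total -3. So Ru + (-3) = 0, giving Ru = +3.
Ligands are named alphabetically: bromo before ethylenediamine before fluoro before pyridine.

bromo(ethylenediamine)difluoro(pyridine)ruthenium(III)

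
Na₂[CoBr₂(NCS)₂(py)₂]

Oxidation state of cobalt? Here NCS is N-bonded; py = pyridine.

2 sodium outside the brackets (+1 each) → the complex ion is 2−.
Ligand charges: 2×NCS = -2; 2×py neutral; 2×Br = -2; sum -4.
Co + (-4) = 2− ⇒ Co is +2.

+2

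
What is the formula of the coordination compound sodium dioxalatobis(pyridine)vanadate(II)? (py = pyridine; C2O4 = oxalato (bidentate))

Na2[V(C2O4)2(py)2]

Ligands: 2 pyridine (py, neutral), 2 oxalato (C2O4, -2). Ligand charge sum = -4.
With V in oxidation state +2, the complex ion is [V...]^2−.
Charge balance with sodium (+1) requires 1 complex ion per 2 sodium.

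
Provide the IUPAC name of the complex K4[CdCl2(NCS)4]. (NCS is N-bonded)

potassium dichlorotetraisothiocyanatocadmate(II)

The 4 potassium counter-ions carry a total charge of +4, so each complex ion is 4−.
Ligand charges: 2×chloro (-1 each), 4×isothiocyanato (-1 each); total -6. So Cd + (-6) = 4−, giving Cd = +2.
Ligands are named alphabetically: chloro before isothiocyanato.
The complex ion is anionic, so cadmium takes the -ate form cadmate(II).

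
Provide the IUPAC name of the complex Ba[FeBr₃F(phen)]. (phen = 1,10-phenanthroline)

barium tribromofluoro(1,10-phenanthroline)ferrate(II)

The 1 barium counter-ion carries a total charge of +2, so each complex ion is 2−.
Ligand charges: 1×1,10-phenanthroline (neutral), 3×bromo (-1 each), 1×fluoro (-1 each); total -4. So Fe + (-4) = 2−, giving Fe = +2.
Ligands are named alphabetically: bromo before fluoro before phenanthroline.
The complex ion is anionic, so iron takes the -ate form ferrate(II).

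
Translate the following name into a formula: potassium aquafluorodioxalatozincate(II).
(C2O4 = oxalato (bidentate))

Ligands: 1 aqua (H2O, neutral), 1 fluoro (F, -1), 2 oxalato (C2O4, -2). Ligand charge sum = -5.
Charge balance with potassium (+1) requires 1 complex ion per 3 potassium.

K3[Zn(C2O4)2F(H2O)]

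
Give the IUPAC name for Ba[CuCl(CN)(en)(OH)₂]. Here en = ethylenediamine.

The 1 barium counter-ion carries a total charge of +2, so each complex ion is 2−.
Ligand charges: 1×ethylenediamine (neutral), 2×hydroxo (-1 each), 1×cyano (-1 each), 1×chloro (-1 each); total -4. So Cu + (-4) = 2−, giving Cu = +2.
The complex ion is anionic, so copper takes the -ate form cuprate(II).

barium chlorocyano(ethylenediamine)dihydroxocuprate(II)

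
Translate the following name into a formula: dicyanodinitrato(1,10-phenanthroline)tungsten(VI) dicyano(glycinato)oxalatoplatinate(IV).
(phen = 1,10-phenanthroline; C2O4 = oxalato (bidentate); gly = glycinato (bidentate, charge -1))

[W(CN)2(NO3)2(phen)][Pt(C2O4)(CN)2(gly)]2

Cation [W…]: ligand charges -4, W(VI) ⇒ ion charge 2+.
Anion [Pt…]: ligand charges -5, Pt(IV) ⇒ ion charge 1−.
One 2+ cation requires 2 of the 1− anion.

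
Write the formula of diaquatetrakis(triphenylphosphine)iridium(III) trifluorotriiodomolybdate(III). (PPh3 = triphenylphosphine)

[Ir(H2O)2(PPh3)4][MoF3I3]

Cation [Ir…]: ligand charges 0, Ir(III) ⇒ ion charge 3+.
Anion [Mo…]: ligand charges -6, Mo(III) ⇒ ion charge 3−.
One 3+ cation balances one 3− anion.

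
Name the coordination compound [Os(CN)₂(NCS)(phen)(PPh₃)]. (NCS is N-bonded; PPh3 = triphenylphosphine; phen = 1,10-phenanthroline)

dicyanoisothiocyanato(1,10-phenanthroline)(triphenylphosphine)osmium(III)

There is no counter-ion, so the complex is neutral overall.
Ligand charges: 1×isothiocyanato (-1 each), 1×triphenylphosphine (neutral), 2×cyano (-1 each), 1×1,10-phenanthroline (neutral); total -3. So Os + (-3) = 0, giving Os = +3.
Ligands are named alphabetically: cyano before isothiocyanato before phenanthroline before triphenylphosphine.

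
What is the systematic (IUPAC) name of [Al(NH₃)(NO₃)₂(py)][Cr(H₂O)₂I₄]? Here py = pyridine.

Both ions are complex: the cation is named first with the plain metal name, the anion second with the -ate form; each ion's ligands are alphabetised independently.
Aluminium is always +3 in its complexes; the cation's ligand charges sum to -2, so the complex cation is 1+.
A 1:1 salt means the anion carries the equal and opposite charge, 1−.
Anion: ligand charges sum to -4; for the ion to be 1−, Cr = +3.

amminedinitrato(pyridine)aluminium(III) diaquatetraiodochromate(III)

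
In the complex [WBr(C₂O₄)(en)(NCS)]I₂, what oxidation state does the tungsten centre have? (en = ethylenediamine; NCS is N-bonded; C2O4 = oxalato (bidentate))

2 iodide outside the brackets (-1 each) → the complex ion is 2+.
Ligand charges: 1×en neutral; 1×NCS = -1; 1×Br = -1; 1×C2O4 = -2; sum -4.
W + (-4) = 2+ ⇒ W is +6.

+6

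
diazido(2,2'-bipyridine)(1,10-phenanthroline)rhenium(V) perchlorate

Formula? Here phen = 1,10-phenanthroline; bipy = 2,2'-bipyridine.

[Re(bipy)(N3)2(phen)](ClO4)3

Ligands: 1 1,10-phenanthroline (phen, neutral), 2 azido (N3, -1), 1 2,2'-bipyridine (bipy, neutral). Ligand charge sum = -2.
With Re in oxidation state +5, the complex ion is [Re...]^3+.
Charge balance with perchlorate (-1) requires 1 complex ion per 3 perchlorate.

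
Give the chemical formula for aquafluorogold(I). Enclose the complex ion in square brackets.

Ligands: 1 aqua (H2O, neutral), 1 fluoro (F, -1). Ligand charge sum = -1.
With Au in oxidation state +1, the complex ion is [Au...].

[AuF(H2O)]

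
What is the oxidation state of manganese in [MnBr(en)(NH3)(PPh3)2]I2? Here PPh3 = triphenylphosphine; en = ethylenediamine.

+3

2 iodide outside the brackets (-1 each) → the complex ion is 2+.
Ligand charges: 1×Br = -1; 2×PPh3 neutral; 1×NH3 neutral; 1×en neutral; sum -1.
Mn + (-1) = 2+ ⇒ Mn is +3.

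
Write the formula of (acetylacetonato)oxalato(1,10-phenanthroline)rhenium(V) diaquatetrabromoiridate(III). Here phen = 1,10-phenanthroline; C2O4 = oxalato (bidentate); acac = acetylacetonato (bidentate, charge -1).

Cation [Re…]: ligand charges -3, Re(V) ⇒ ion charge 2+.
Anion [Ir…]: ligand charges -4, Ir(III) ⇒ ion charge 1−.

[Re(acac)(C2O4)(phen)][IrBr4(H2O)2]2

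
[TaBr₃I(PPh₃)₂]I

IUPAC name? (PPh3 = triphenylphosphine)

The 1 iodide counter-ion carries a total charge of -1, so each complex ion is 1+.
Ligand charges: 2×triphenylphosphine (neutral), 1×iodo (-1 each), 3×bromo (-1 each); total -4. So Ta + (-4) = 1+, giving Ta = +5.
Ligands are named alphabetically: bromo before iodo before triphenylphosphine.

tribromoiodobis(triphenylphosphine)tantalum(V) iodide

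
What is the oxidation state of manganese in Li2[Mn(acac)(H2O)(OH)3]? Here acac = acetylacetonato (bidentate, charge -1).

2 lithium outside the brackets (+1 each) → the complex ion is 2−.
Ligand charges: 1×acac = -1; 3×OH = -3; 1×H2O neutral; sum -4.
Mn + (-4) = 2− ⇒ Mn is +2.

+2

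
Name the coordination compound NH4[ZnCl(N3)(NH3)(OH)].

The 1 ammonium counter-ion carries a total charge of +1, so each complex ion is 1−.
Ligand charges: 1×azido (-1 each), 1×hydroxo (-1 each), 1×ammine (neutral), 1×chloro (-1 each); total -3. So Zn + (-3) = 1−, giving Zn = +2.
Ligands are named alphabetically: ammine before azido before chloro before hydroxo.
The complex ion is anionic, so zinc takes the -ate form zincate(II).

ammonium ammineazidochlorohydroxozincate(II)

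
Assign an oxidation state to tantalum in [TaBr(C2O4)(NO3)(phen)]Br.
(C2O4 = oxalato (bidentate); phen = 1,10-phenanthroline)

1 bromide outside the brackets (-1 each) → the complex ion is 1+.
Ligand charges: 1×NO3 = -1; 1×Br = -1; 1×C2O4 = -2; 1×phen neutral; sum -4.
Ta + (-4) = 1+ ⇒ Ta is +5.

+5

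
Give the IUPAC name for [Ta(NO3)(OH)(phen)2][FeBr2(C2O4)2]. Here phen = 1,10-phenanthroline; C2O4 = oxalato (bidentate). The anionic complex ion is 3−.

The complex anion is given as 3−; its ligand charges sum to -6, so Fe = +3.
A 1:1 salt means the cation carries the equal and opposite charge, 3+.
Cation: ligand charges sum to -2; for the ion to be 3+, Ta = +5.

hydroxonitratobis(1,10-phenanthroline)tantalum(V) dibromodioxalatoferrate(III)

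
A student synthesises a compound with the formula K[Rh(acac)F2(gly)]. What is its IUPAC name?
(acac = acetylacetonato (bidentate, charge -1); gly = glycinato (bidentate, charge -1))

The 1 potassium counter-ion carries a total charge of +1, so each complex ion is 1−.
Ligand charges: 1×acetylacetonato (-1 each), 1×glycinato (-1 each), 2×fluoro (-1 each); total -4. So Rh + (-4) = 1−, giving Rh = +3.
Ligands are named alphabetically: acetylacetonato before fluoro before glycinato.
The complex ion is anionic, so rhodium takes the -ate form rhodate(III).

potassium (acetylacetonato)difluoro(glycinato)rhodate(III)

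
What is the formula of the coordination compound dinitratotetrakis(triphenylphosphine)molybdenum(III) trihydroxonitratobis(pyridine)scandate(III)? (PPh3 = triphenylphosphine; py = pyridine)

Cation [Mo…]: ligand charges -2, Mo(III) ⇒ ion charge 1+.
Anion [Sc…]: ligand charges -4, Sc(III) ⇒ ion charge 1−.
One 1+ cation balances one 1− anion.

[Mo(NO3)2(PPh3)4][Sc(NO3)(OH)3(py)2]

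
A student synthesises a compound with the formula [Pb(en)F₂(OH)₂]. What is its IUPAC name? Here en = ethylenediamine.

(ethylenediamine)difluorodihydroxolead(IV)

There is no counter-ion, so the complex is neutral overall.
Ligand charges: 2×fluoro (-1 each), 1×ethylenediamine (neutral), 2×hydroxo (-1 each); total -4. So Pb + (-4) = 0, giving Pb = +4.
Ligands are named alphabetically: ethylenediamine before fluoro before hydroxo.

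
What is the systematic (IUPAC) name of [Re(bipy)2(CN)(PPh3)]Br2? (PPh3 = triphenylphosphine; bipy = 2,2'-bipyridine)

bis(2,2'-bipyridine)cyano(triphenylphosphine)rhenium(III) bromide

The 2 bromide counter-ions carry a total charge of -2, so each complex ion is 2+.
Ligand charges: 1×cyano (-1 each), 1×triphenylphosphine (neutral), 2×2,2'-bipyridine (neutral); total -1. So Re + (-1) = 2+, giving Re = +3.
Ligands are named alphabetically: bipyridine before cyano before triphenylphosphine.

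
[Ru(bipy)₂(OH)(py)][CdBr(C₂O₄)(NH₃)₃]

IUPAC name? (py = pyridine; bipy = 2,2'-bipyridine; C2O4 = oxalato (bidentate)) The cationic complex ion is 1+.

bis(2,2'-bipyridine)hydroxo(pyridine)ruthenium(II) triamminebromooxalatocadmate(II)

Both ions are complex: the cation is named first with the plain metal name, the anion second with the -ate form; each ion's ligands are alphabetised independently.
The complex cation is given as 1+; its ligand charges sum to -1, so Ru = +2.
A 1:1 salt means the anion carries the equal and opposite charge, 1−.
Anion: ligand charges sum to -3; for the ion to be 1−, Cd = +2.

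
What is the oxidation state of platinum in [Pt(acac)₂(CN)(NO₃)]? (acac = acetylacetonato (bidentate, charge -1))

+4

No counter-ion: the bracketed complex is neutral.
Ligand charges: 1×NO3 = -1; 1×CN = -1; 2×acac = -2; sum -4.
Pt + (-4) = 0 ⇒ Pt is +4.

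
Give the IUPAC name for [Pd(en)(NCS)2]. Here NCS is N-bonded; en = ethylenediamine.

(ethylenediamine)diisothiocyanatopalladium(II)

There is no counter-ion, so the complex is neutral overall.
Ligand charges: 2×isothiocyanato (-1 each), 1×ethylenediamine (neutral); total -2. So Pd + (-2) = 0, giving Pd = +2.
Ligands are named alphabetically: ethylenediamine before isothiocyanato.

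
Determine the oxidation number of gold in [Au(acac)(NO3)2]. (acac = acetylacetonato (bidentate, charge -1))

No counter-ion: the bracketed complex is neutral.
Ligand charges: 2×NO3 = -2; 1×acac = -1; sum -3.
Au + (-3) = 0 ⇒ Au is +3.

+3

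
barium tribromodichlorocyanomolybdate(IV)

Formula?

Ligands: 3 bromo (Br, -1), 1 cyano (CN, -1), 2 chloro (Cl, -1). Ligand charge sum = -6.
Charge balance with barium (+2) requires 1 complex ion per 1 barium.

Ba[MoBr3Cl2(CN)]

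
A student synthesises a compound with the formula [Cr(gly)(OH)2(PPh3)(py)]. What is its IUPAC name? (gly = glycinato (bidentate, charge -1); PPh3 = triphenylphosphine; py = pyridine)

(glycinato)dihydroxo(pyridine)(triphenylphosphine)chromium(III)

There is no counter-ion, so the complex is neutral overall.
Ligand charges: 2×hydroxo (-1 each), 1×glycinato (-1 each), 1×triphenylphosphine (neutral), 1×pyridine (neutral); total -3. So Cr + (-3) = 0, giving Cr = +3.
Ligands are named alphabetically: glycinato before hydroxo before pyridine before triphenylphosphine.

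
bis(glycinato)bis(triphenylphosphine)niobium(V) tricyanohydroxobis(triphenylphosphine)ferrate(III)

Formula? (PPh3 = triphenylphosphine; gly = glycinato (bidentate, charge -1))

[Nb(gly)2(PPh3)2][Fe(CN)3(OH)(PPh3)2]3

Cation [Nb…]: ligand charges -2, Nb(V) ⇒ ion charge 3+.
Anion [Fe…]: ligand charges -4, Fe(III) ⇒ ion charge 1−.
One 3+ cation requires 3 of the 1− anion.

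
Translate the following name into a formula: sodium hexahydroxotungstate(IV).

Ligands: 6 hydroxo (OH, -1). Ligand charge sum = -6.
With W in oxidation state +4, the complex ion is [W...]^2−.
Charge balance with sodium (+1) requires 1 complex ion per 2 sodium.

Na2[W(OH)6]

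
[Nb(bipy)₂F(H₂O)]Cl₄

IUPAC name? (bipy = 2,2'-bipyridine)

The 4 chloride counter-ions carry a total charge of -4, so each complex ion is 4+.
Ligand charges: 1×fluoro (-1 each), 2×2,2'-bipyridine (neutral), 1×aqua (neutral); total -1. So Nb + (-1) = 4+, giving Nb = +5.
Ligands are named alphabetically: aqua before bipyridine before fluoro.

aquabis(2,2'-bipyridine)fluoroniobium(V) chloride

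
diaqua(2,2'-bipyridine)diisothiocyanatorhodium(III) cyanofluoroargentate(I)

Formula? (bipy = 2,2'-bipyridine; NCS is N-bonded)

[Rh(bipy)(H2O)2(NCS)2][Ag(CN)F]

Cation [Rh…]: ligand charges -2, Rh(III) ⇒ ion charge 1+.
Anion [Ag…]: ligand charges -2, Ag(I) ⇒ ion charge 1−.
One 1+ cation balances one 1− anion.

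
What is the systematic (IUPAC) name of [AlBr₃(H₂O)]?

aquatribromoaluminium(III)

There is no counter-ion, so the complex is neutral overall.
Ligand charges: 1×aqua (neutral), 3×bromo (-1 each); total -3. So Al + (-3) = 0, giving Al = +3.
Ligands are named alphabetically: aqua before bromo.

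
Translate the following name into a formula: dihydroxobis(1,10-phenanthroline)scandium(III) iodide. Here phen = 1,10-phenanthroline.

Ligands: 2 1,10-phenanthroline (phen, neutral), 2 hydroxo (OH, -1). Ligand charge sum = -2.
With Sc in oxidation state +3, the complex ion is [Sc...]^1+.
Charge balance with iodide (-1) requires 1 complex ion per 1 iodide.

[Sc(OH)2(phen)2]I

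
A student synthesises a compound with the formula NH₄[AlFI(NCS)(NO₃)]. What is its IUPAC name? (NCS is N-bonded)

The 1 ammonium counter-ion carries a total charge of +1, so each complex ion is 1−.
Ligand charges: 1×isothiocyanato (-1 each), 1×iodo (-1 each), 1×fluoro (-1 each), 1×nitrato (-1 each); total -4. So Al + (-4) = 1−, giving Al = +3.
Ligands are named alphabetically: fluoro before iodo before isothiocyanato before nitrato.
The complex ion is anionic, so aluminium takes the -ate form aluminate(III).

ammonium fluoroiodoisothiocyanatonitratoaluminate(III)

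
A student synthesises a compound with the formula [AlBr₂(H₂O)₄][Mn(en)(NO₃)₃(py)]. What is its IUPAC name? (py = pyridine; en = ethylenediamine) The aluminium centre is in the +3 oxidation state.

Al is given as +3; the cation's ligand charges sum to -2, so the complex cation is 1+.
A 1:1 salt means the anion carries the equal and opposite charge, 1−.
Anion: ligand charges sum to -3; for the ion to be 1−, Mn = +2.

tetraaquadibromoaluminium(III) (ethylenediamine)trinitrato(pyridine)manganate(II)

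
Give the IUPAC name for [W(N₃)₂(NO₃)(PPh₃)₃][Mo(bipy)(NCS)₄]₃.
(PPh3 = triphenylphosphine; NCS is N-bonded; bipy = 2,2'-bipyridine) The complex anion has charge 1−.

diazidonitratotris(triphenylphosphine)tungsten(VI) (2,2'-bipyridine)tetraisothiocyanatomolybdate(III)

Both ions are complex: the cation is named first with the plain metal name, the anion second with the -ate form; each ion's ligands are alphabetised independently.
The complex anion is given as 1−; its ligand charges sum to -4, so Mo = +3.
With 3 anions per cation, the cation must be 3×1 = 3+.
Cation: ligand charges sum to -3; for the ion to be 3+, W = +6.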